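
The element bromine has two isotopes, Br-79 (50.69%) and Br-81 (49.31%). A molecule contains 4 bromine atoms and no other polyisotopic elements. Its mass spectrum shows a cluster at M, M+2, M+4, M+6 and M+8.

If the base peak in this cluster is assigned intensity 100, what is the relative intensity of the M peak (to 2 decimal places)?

17.61

(0.5069 + 0.4931)^4 gives M 0.0660, M+2 0.2569, M+4 0.3749, M+6 0.2431, M+8 0.0591; the largest is M+4.
P(M+4) = C(4,2) × 0.5069^2 × 0.4931^2 = 6 × 0.25694761 × 0.24314761 = 0.374857 (base)
P(M) = C(4,0) × 0.5069^4 × 0.4931^0 = 1 × 0.06602207 × 1.0000 = 0.066022
Relative intensity = 0.066022 / 0.374857 × 100 = 17.61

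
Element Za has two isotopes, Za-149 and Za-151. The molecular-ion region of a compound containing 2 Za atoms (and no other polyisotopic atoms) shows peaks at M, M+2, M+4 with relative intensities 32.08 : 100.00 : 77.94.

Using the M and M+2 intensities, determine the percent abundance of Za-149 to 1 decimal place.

Let p = fractional abundance of Za-149. I(M+2)/I(M) = [C(2,1)·p^1·(1−p)] / p^2 = 2·(1−p)/p = 100.00/32.08 = 3.1172
(1−p)/p = 3.1172/2 = 1.5586  ⇒  p = 1/(1 + 1.5586) = 0.3908
Za-149: 39.1%, Za-151: 60.9%.

39.1%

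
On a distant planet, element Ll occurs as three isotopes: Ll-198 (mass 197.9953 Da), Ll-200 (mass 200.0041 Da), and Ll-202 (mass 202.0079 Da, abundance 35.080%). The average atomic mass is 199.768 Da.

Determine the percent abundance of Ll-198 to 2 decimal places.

46.75%

The remaining 64.920% is split between Ll-198 (fraction x) and Ll-200 (fraction 0.64920 − x).
Substituting: 197.9953x + 200.0041(0.64920 − x) = 128.90362868
(197.9953 − 200.0041)x = -0.93903304  ⇒  x = 0.46746, y = 0.18174
Ll-198: 46.75%, Ll-200: 18.17%.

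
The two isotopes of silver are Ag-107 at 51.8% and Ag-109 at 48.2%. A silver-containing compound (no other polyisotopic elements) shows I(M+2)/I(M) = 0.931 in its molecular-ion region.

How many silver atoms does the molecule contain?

The M+2/M ratio from n Ag atoms is n · q/p = n · 0.482/0.518.
n = 0.931 × 0.518/0.482 = 1.00 ≈ 1

1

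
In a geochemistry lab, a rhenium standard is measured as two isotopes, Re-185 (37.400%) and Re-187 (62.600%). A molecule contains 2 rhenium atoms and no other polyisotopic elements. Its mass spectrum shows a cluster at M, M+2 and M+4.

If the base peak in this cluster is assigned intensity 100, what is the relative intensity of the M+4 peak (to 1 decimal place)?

Binomial terms of (0.37400 + 0.62600)^2: M 0.1399, M+2 0.4682, M+4 0.3919 → M+2 is the base peak.
P(M+2) = C(2,1) × 0.37400^1 × 0.62600^1 = 2 × 0.3740 × 0.6260 = 0.468248 (base)
P(M+4) = C(2,2) × 0.37400^0 × 0.62600^2 = 1 × 1.0000 × 0.391876 = 0.391876
Relative intensity = 0.391876 / 0.468248 × 100 = 83.7

83.7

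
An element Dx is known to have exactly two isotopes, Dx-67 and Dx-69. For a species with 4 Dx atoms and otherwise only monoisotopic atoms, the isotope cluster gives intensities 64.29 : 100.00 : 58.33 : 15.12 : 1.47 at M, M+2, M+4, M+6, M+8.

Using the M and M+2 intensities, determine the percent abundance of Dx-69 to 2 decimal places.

28.00%

Write p for the Dx-67 fraction. I(M+2)/I(M) = [C(4,1)·p^3·(1−p)] / p^4 = 4·(1−p)/p = 100.00/64.29 = 1.5555
(1−p)/p = 1.5555/4 = 0.3889  ⇒  p = 1/(1 + 0.3889) = 0.7200
Dx-67: 72.00%, Dx-69: 28.00%.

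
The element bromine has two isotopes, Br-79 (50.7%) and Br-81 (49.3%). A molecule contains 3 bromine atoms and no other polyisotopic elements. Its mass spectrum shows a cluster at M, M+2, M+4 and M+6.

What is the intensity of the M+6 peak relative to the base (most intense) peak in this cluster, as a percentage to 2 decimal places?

Binomial terms of (0.507 + 0.493)^3: M 0.1303, M+2 0.3802, M+4 0.3697, M+6 0.1198 → M+2 is the base peak.
P(M+2) = C(3,1) × 0.507^2 × 0.493^1 = 3 × 0.257049 × 0.4930 = 0.380175 (base)
P(M+6) = C(3,3) × 0.507^0 × 0.493^3 = 1 × 1.0000 × 0.11982316 = 0.119823
Relative intensity = 0.119823 / 0.380175 × 100 = 31.52

31.52%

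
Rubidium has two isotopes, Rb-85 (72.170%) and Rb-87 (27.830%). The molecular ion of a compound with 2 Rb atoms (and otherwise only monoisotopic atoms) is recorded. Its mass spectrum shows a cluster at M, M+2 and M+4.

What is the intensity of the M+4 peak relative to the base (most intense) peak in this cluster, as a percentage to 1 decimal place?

Binomial terms of (0.72170 + 0.27830)^2: M 0.5209, M+2 0.4017, M+4 0.0775 → M is the base peak.
P(M) = C(2,0) × 0.72170^2 × 0.27830^0 = 1 × 0.52085089 × 1.0000 = 0.520851 (base)
P(M+4) = C(2,2) × 0.72170^0 × 0.27830^2 = 1 × 1.0000 × 0.07745089 = 0.077451
Relative intensity = 0.077451 / 0.520851 × 100 = 14.9

14.9%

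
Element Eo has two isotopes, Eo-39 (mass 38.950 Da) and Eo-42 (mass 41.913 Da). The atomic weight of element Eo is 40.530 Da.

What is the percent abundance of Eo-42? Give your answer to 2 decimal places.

53.32%

Writing the weighted mean with unknown fraction x of Eo-39:
38.950·x + 41.913·(1 − x) = 40.530
(38.950 − 41.913)·x = 40.530 − 41.913
x = -1.383 / -2.963 = 0.46676 → 46.68% Eo-39, 53.32% Eo-42.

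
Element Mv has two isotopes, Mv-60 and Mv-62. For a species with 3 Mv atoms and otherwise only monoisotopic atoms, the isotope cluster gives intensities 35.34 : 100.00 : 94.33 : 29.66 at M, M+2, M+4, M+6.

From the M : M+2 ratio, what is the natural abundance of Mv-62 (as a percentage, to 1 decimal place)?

48.5%

If p is the fraction of Mv that is Mv-60, then I(M+2)/I(M) = [C(3,1)·p^2·(1−p)] / p^3 = 3·(1−p)/p = 100.00/35.34 = 2.8297
(1−p)/p = 2.8297/3 = 0.9432  ⇒  p = 1/(1 + 0.9432) = 0.5146
Mv-60: 51.5%, Mv-62: 48.5%.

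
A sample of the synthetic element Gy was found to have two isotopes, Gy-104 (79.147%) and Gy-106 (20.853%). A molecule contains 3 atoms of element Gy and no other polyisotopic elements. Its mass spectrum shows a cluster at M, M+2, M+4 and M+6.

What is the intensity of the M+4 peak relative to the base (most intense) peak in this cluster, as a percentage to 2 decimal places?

20.83%

(0.79147 + 0.20853)^3 gives M 0.4958, M+2 0.3919, M+4 0.1033, M+6 0.0091; the largest is M.
P(M) = C(3,0) × 0.79147^3 × 0.20853^0 = 1 × 0.49579641 × 1.0000 = 0.495796 (base)
P(M+4) = C(3,2) × 0.79147^1 × 0.20853^2 = 3 × 0.79147 × 0.04348476 = 0.103251
Relative intensity = 0.103251 / 0.495796 × 100 = 20.83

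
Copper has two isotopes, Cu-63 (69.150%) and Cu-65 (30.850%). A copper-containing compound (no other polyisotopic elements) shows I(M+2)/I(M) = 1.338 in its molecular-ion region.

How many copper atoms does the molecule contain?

3

The M+2/M ratio from n Cu atoms is n · q/p = n · 0.30850/0.69150.
n = 1.338 × 0.69150/0.30850 = 3.00 ≈ 3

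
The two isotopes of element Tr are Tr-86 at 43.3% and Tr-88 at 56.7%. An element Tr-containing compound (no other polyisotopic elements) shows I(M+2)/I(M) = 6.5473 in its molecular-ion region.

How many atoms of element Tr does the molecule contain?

With n Tr atoms, P(M+2)/P(M) = C(n,1)·p^(n−1)q / p^n = n·q/p = n · 0.567/0.433.
n = 6.5473 × 0.433/0.567 = 5.00 ≈ 5

5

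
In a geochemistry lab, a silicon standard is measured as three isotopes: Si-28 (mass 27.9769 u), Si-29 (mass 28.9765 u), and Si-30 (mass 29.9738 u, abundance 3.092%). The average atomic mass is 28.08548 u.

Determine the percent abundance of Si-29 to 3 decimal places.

The remaining 96.908% is split between Si-28 (fraction x) and Si-29 (fraction 0.96908 − x).
Substituting: 27.9769x + 28.9765(0.96908 − x) = 27.158690104
(27.9769 − 28.9765)x = -0.921856516  ⇒  x = 0.92223, y = 0.04685
Si-28: 92.223%, Si-29: 4.685%.

4.685%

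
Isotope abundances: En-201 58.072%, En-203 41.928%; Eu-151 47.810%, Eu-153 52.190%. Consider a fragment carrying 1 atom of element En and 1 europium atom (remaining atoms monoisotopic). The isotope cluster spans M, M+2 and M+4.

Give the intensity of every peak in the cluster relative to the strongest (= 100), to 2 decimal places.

55.14 : 100.00 : 43.46

Element En pattern (n=1): 0.58072 : 0.41928
Europium pattern (n=1): 0.4781 : 0.5219
Convolve the two distributions (both contribute in 2-u steps):
  M: 0.58072×0.4781 = 0.277642
  M+2: 0.58072×0.5219 + 0.41928×0.4781 = 0.503536
  M+4: 0.41928×0.5219 = 0.218822
Scale to base peak (0.503536) = 100: 55.14 : 100.00 : 43.46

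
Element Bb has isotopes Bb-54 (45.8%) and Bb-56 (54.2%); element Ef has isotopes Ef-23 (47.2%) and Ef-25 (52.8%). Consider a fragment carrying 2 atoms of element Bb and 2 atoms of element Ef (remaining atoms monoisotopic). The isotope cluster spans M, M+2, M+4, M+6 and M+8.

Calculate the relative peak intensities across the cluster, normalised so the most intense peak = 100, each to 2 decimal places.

12.58 : 57.93 : 100.00 : 76.69 : 22.05

Element Bb pattern (n=2): 0.209764 : 0.496472 : 0.293764
Element Ef pattern (n=2): 0.222784 : 0.498432 : 0.278784
Convolve the two distributions (both contribute in 2-u steps):
  M: 0.209764×0.222784 = 0.046732
  M+2: 0.209764×0.498432 + 0.496472×0.222784 = 0.215159
  M+4: 0.209764×0.278784 + 0.496472×0.498432 + 0.293764×0.222784 = 0.371382
  M+6: 0.496472×0.278784 + 0.293764×0.498432 = 0.284830
  M+8: 0.293764×0.278784 = 0.081897
Scale to base peak (0.371382) = 100: 12.58 : 57.93 : 100.00 : 76.69 : 22.05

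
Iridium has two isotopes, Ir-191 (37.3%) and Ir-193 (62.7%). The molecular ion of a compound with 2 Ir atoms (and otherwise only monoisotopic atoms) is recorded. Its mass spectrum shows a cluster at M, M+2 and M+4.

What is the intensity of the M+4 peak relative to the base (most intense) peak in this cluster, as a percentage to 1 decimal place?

(0.373 + 0.627)^2 gives M 0.1391, M+2 0.4677, M+4 0.3931; the largest is M+2.
P(M+2) = C(2,1) × 0.373^1 × 0.627^1 = 2 × 0.3730 × 0.6270 = 0.467742 (base)
P(M+4) = C(2,2) × 0.373^0 × 0.627^2 = 1 × 1.0000 × 0.393129 = 0.393129
Relative intensity = 0.393129 / 0.467742 × 100 = 84.0

84.0%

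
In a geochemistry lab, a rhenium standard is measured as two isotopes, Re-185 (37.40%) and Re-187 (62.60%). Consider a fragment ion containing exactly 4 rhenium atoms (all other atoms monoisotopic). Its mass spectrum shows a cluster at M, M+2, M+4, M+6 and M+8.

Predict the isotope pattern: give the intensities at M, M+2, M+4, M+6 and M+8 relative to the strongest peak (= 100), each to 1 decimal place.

5.3 : 35.7 : 89.6 : 100.0 : 41.8

The 4 Re atoms are independent, so intensities follow the terms of (0.3740 + 0.6260)^4.
P(M) = 0.3740^4 = 0.019565
P(M+2) = 4 × 0.3740^3 × 0.6260^1 = 0.130993
P(M+4) = 6 × 0.3740^2 × 0.6260^2 = 0.328884
P(M+6) = 4 × 0.3740^1 × 0.6260^3 = 0.366990
P(M+8) = 0.6260^4 = 0.153567
The M+6 peak is largest (0.366990); scaling to 100 gives 5.3 : 35.7 : 89.6 : 100.0 : 41.8.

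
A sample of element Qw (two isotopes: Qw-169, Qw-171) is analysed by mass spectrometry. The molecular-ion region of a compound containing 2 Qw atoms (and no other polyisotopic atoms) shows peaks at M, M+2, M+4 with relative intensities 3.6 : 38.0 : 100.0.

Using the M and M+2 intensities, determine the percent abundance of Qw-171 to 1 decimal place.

Write p for the Qw-169 fraction. I(M+2)/I(M) = [C(2,1)·p^1·(1−p)] / p^2 = 2·(1−p)/p = 38.0/3.6 = 10.5556
(1−p)/p = 10.5556/2 = 5.2778  ⇒  p = 1/(1 + 5.2778) = 0.1593
Qw-169: 15.9%, Qw-171: 84.1%.

84.1%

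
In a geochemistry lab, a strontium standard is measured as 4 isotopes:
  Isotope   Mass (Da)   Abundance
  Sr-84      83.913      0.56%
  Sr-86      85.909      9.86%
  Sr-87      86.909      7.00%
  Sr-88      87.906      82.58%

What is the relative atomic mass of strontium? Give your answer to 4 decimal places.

Weight each isotope mass by its fractional abundance: 0.0056 × 83.913 + 0.0986 × 85.909 + 0.0700 × 86.909 + 0.8258 × 87.906
= 0.46991 + 8.47063 + 6.08363 + 72.59277 = 87.61694 Da

87.6169 Da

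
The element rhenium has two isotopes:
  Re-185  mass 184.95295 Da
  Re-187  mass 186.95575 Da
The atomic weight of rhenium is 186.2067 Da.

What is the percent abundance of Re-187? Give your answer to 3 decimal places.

62.600%

With x = fraction of Re-185 (so Re-187 is 1 − x):
184.95295·x + 186.95575·(1 − x) = 186.2067
(184.95295 − 186.95575)·x = 186.2067 − 186.95575
x = -0.74905 / -2.00280 = 0.37400 → 37.400% Re-185, 62.600% Re-187.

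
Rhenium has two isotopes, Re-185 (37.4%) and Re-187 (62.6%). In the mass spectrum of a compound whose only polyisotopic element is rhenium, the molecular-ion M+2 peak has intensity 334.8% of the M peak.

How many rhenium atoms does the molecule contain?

2

The M+2/M ratio from n Re atoms is n · q/p = n · 0.626/0.374.
n = 3.348 × 0.374/0.626 = 2.00 ≈ 2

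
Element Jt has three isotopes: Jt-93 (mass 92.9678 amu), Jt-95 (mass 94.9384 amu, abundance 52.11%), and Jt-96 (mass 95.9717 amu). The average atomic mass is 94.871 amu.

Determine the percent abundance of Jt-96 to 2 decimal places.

29.17%

Let x and y be the fractions of Jt-93 and Jt-96. Then x + y = 1 − 0.5211 = 0.4789 and 92.9678x + 95.9717y = 94.871 − 0.5211×94.9384 = 45.39859976.
Substituting: 92.9678x + 95.9717(0.4789 − x) = 45.39859976
(92.9678 − 95.9717)x = -0.56224737  ⇒  x = 0.18717, y = 0.29173
Jt-93: 18.72%, Jt-96: 29.17%.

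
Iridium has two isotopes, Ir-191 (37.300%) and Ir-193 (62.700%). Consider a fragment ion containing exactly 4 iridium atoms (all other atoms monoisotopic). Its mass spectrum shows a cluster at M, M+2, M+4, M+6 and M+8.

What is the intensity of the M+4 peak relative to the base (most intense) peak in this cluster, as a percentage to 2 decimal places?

89.23%

Term probabilities: M 0.0194, M+2 0.1302, M+4 0.3282, M+6 0.3678, M+8 0.1546. Base peak = M+6.
P(M+6) = C(4,3) × 0.37300^1 × 0.62700^3 = 4 × 0.3730 × 0.24649188 = 0.367766 (base)
P(M+4) = C(4,2) × 0.37300^2 × 0.62700^2 = 6 × 0.139129 × 0.393129 = 0.328174
Relative intensity = 0.328174 / 0.367766 × 100 = 89.23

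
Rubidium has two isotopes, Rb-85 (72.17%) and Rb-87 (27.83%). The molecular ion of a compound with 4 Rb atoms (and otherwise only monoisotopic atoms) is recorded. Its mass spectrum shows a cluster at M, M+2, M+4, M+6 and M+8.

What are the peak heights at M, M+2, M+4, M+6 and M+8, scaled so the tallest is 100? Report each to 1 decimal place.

Each Rb atom is independently Rb-85 (p = 0.7217) or Rb-87 (q = 0.2783); the cluster is the binomial expansion (p + q)^4.
P(M) = 0.7217^4 = 0.271286
P(M+2) = 4 × 0.7217^3 × 0.2783^1 = 0.418450
P(M+4) = 6 × 0.7217^2 × 0.2783^2 = 0.242042
P(M+6) = 4 × 0.7217^1 × 0.2783^3 = 0.062224
P(M+8) = 0.2783^4 = 0.005999
The M+2 peak is largest (0.418450); scaling to 100 gives 64.8 : 100.0 : 57.8 : 14.9 : 1.4.

64.8 : 100.0 : 57.8 : 14.9 : 1.4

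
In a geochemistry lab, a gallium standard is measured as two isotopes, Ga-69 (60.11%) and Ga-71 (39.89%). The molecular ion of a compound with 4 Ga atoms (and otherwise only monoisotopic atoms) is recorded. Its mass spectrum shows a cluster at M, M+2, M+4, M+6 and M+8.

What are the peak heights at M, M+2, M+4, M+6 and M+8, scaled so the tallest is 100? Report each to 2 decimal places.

37.67 : 100.00 : 99.54 : 44.04 : 7.31

The 4 Ga atoms are independent, so intensities follow the terms of (0.6011 + 0.3989)^4.
P(M) = 0.6011^4 = 0.130553
P(M+2) = 4 × 0.6011^3 × 0.3989^1 = 0.346549
P(M+4) = 6 × 0.6011^2 × 0.3989^2 = 0.344963
P(M+6) = 4 × 0.6011^1 × 0.3989^3 = 0.152616
P(M+8) = 0.3989^4 = 0.025320
The M+2 peak is largest (0.346549); scaling to 100 gives 37.67 : 100.00 : 99.54 : 44.04 : 7.31.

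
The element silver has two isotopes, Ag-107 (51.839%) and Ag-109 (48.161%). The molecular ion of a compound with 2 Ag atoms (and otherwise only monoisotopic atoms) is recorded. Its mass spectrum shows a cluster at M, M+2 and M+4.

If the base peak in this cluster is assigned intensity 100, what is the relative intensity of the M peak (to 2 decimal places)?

(0.51839 + 0.48161)^2 gives M 0.2687, M+2 0.4993, M+4 0.2319; the largest is M+2.
P(M+2) = C(2,1) × 0.51839^1 × 0.48161^1 = 2 × 0.51839 × 0.48161 = 0.499324 (base)
P(M) = C(2,0) × 0.51839^2 × 0.48161^0 = 1 × 0.26872819 × 1.0000 = 0.268728
Relative intensity = 0.268728 / 0.499324 × 100 = 53.82

53.82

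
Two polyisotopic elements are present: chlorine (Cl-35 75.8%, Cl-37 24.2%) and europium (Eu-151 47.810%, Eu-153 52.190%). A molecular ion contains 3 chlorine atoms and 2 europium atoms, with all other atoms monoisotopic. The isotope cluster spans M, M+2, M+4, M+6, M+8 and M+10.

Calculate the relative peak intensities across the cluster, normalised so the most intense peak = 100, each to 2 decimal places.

27.87 : 87.53 : 100.00 : 51.32 : 12.13 : 1.08

Chlorine pattern (n=3): 0.43551951 : 0.41713346 : 0.13317454 : 0.01417249
Europium pattern (n=2): 0.22857961 : 0.49904078 : 0.27237961
Convolve the two distributions (both contribute in 2-u steps):
  M: 0.43551951×0.22857961 = 0.099551
  M+2: 0.43551951×0.49904078 + 0.41713346×0.22857961 = 0.312690
  M+4: 0.43551951×0.27237961 + 0.41713346×0.49904078 + 0.13317454×0.22857961 = 0.357234
  M+6: 0.41713346×0.27237961 + 0.13317454×0.49904078 + 0.01417249×0.22857961 = 0.183318
  M+8: 0.13317454×0.27237961 + 0.01417249×0.49904078 = 0.043347
  M+10: 0.01417249×0.27237961 = 0.003860
Scale to base peak (0.357234) = 100: 27.87 : 87.53 : 100.00 : 51.32 : 12.13 : 1.08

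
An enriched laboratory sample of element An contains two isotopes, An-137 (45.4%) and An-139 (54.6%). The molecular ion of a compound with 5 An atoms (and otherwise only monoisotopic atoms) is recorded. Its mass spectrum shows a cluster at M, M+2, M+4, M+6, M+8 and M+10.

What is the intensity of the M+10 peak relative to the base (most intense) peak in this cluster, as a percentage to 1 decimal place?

Term probabilities: M 0.0193, M+2 0.1160, M+4 0.2790, M+6 0.3355, M+8 0.2017, M+10 0.0485. Base peak = M+6.
P(M+6) = C(5,3) × 0.454^2 × 0.546^3 = 10 × 0.206116 × 0.16277134 = 0.335498 (base)
P(M+10) = C(5,5) × 0.454^0 × 0.546^5 = 1 × 1.0000 × 0.04852474 = 0.048525
Relative intensity = 0.048525 / 0.335498 × 100 = 14.5

14.5%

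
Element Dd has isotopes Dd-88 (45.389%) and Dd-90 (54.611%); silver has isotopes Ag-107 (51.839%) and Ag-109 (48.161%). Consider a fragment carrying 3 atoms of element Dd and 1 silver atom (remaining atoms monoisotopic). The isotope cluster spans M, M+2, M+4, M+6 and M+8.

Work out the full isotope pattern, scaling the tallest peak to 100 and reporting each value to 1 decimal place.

Element Dd pattern (n=3): 0.09350866 : 0.33752241 : 0.40609919 : 0.16286973
Silver pattern (n=1): 0.51839 : 0.48161
Convolve the two distributions (both contribute in 2-u steps):
  M: 0.09350866×0.51839 = 0.048474
  M+2: 0.09350866×0.48161 + 0.33752241×0.51839 = 0.220003
  M+4: 0.33752241×0.48161 + 0.40609919×0.51839 = 0.373072
  M+6: 0.40609919×0.48161 + 0.16286973×0.51839 = 0.280011
  M+8: 0.16286973×0.48161 = 0.078440
Scale to base peak (0.373072) = 100: 13.0 : 59.0 : 100.0 : 75.1 : 21.0

13.0 : 59.0 : 100.0 : 75.1 : 21.0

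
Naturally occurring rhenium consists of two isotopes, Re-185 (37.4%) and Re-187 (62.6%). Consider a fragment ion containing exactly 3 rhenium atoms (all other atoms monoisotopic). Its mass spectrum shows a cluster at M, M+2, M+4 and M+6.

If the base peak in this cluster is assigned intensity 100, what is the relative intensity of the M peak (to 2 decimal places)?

Term probabilities: M 0.0523, M+2 0.2627, M+4 0.4397, M+6 0.2453. Base peak = M+4.
P(M+4) = C(3,2) × 0.374^1 × 0.626^2 = 3 × 0.3740 × 0.391876 = 0.439685 (base)
P(M) = C(3,0) × 0.374^3 × 0.626^0 = 1 × 0.05231362 × 1.0000 = 0.052314
Relative intensity = 0.052314 / 0.439685 × 100 = 11.90

11.90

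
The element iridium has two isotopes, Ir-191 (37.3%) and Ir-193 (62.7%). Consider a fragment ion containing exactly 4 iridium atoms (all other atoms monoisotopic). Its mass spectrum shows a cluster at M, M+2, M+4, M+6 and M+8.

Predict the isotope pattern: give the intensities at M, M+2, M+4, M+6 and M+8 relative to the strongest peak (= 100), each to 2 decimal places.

5.26 : 35.39 : 89.23 : 100.00 : 42.02

Each Ir atom is independently Ir-191 (p = 0.373) or Ir-193 (q = 0.627); the cluster is the binomial expansion (p + q)^4.
P(M) = 0.373^4 = 0.019357
P(M+2) = 4 × 0.373^3 × 0.627^1 = 0.130153
P(M+4) = 6 × 0.373^2 × 0.627^2 = 0.328174
P(M+6) = 4 × 0.373^1 × 0.627^3 = 0.367766
P(M+8) = 0.627^4 = 0.154550
The M+6 peak is largest (0.367766); scaling to 100 gives 5.26 : 35.39 : 89.23 : 100.00 : 42.02.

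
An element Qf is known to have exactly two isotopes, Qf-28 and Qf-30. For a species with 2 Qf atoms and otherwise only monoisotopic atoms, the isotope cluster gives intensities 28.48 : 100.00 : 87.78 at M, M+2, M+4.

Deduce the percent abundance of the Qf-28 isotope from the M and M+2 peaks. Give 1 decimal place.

Let p = fractional abundance of Qf-28. I(M+2)/I(M) = [C(2,1)·p^1·(1−p)] / p^2 = 2·(1−p)/p = 100.00/28.48 = 3.5112
(1−p)/p = 3.5112/2 = 1.7556  ⇒  p = 1/(1 + 1.7556) = 0.3629
Qf-28: 36.3%, Qf-30: 63.7%.

36.3%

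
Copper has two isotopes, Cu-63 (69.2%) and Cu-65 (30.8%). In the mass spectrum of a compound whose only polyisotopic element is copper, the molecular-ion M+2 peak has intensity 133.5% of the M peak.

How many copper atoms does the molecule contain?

3

The M+2/M ratio from n Cu atoms is n · q/p = n · 0.308/0.692.
n = 1.335 × 0.692/0.308 = 3.00 ≈ 3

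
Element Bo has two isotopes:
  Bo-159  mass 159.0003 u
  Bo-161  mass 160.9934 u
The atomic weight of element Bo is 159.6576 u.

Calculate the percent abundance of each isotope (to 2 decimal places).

With x = fraction of Bo-159 (so Bo-161 is 1 − x):
159.0003·x + 160.9934·(1 − x) = 159.6576
(159.0003 − 160.9934)·x = 159.6576 − 160.9934
x = -1.3358 / -1.9931 = 0.67021 → 67.02% Bo-159, 32.98% Bo-161.

Bo-159: 67.02%, Bo-161: 32.98%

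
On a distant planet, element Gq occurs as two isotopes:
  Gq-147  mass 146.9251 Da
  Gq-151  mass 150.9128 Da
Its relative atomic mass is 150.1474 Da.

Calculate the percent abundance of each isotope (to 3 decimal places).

Writing the weighted mean with unknown fraction x of Gq-147:
146.9251·x + 150.9128·(1 − x) = 150.1474
(146.9251 − 150.9128)·x = 150.1474 − 150.9128
x = -0.7654 / -3.9877 = 0.19194 → 19.194% Gq-147, 80.806% Gq-151.

Gq-147: 19.194%, Gq-151: 80.806%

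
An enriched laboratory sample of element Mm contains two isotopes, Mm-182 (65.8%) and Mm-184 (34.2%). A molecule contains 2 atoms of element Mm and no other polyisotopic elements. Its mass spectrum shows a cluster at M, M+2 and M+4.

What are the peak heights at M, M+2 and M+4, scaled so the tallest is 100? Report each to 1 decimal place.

96.2 : 100.0 : 26.0

Expanding (0.658 + 0.342)^2:
P(M) = 0.658^2 = 0.432964
P(M+2) = 2 × 0.658^1 × 0.342^1 = 0.450072
P(M+4) = 0.342^2 = 0.116964
The M+2 peak is largest (0.450072); scaling to 100 gives 96.2 : 100.0 : 26.0.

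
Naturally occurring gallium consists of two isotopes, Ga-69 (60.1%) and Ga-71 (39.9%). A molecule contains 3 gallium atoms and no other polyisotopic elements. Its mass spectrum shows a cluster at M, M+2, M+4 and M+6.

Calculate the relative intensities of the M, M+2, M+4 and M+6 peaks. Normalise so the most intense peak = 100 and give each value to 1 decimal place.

Each Ga atom is independently Ga-69 (p = 0.601) or Ga-71 (q = 0.399); the cluster is the binomial expansion (p + q)^3.
P(M) = 0.601^3 = 0.217082
P(M+2) = 3 × 0.601^2 × 0.399^1 = 0.432358
P(M+4) = 3 × 0.601^1 × 0.399^2 = 0.287039
P(M+6) = 0.399^3 = 0.063521
The M+2 peak is largest (0.432358); scaling to 100 gives 50.2 : 100.0 : 66.4 : 14.7.

50.2 : 100.0 : 66.4 : 14.7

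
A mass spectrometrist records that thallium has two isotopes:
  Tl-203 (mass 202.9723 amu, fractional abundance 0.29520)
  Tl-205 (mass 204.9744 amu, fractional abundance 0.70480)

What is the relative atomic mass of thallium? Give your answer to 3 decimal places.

204.383 amu

Average mass = Σ (abundance × isotope mass) = 0.29520 × 202.9723 + 0.70480 × 204.9744
= 59.91742 + 144.46596 = 204.38338 amu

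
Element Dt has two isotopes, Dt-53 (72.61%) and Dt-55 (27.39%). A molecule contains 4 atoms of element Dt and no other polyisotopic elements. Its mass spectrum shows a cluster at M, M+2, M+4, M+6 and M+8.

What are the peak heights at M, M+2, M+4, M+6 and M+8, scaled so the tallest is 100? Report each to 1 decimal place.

66.3 : 100.0 : 56.6 : 14.2 : 1.3

The 4 Dt atoms are independent, so intensities follow the terms of (0.7261 + 0.2739)^4.
P(M) = 0.7261^4 = 0.277962
P(M+2) = 4 × 0.7261^3 × 0.2739^1 = 0.419412
P(M+4) = 6 × 0.7261^2 × 0.2739^2 = 0.237317
P(M+6) = 4 × 0.7261^1 × 0.2739^3 = 0.059681
P(M+8) = 0.2739^4 = 0.005628
The M+2 peak is largest (0.419412); scaling to 100 gives 66.3 : 100.0 : 56.6 : 14.2 : 1.3.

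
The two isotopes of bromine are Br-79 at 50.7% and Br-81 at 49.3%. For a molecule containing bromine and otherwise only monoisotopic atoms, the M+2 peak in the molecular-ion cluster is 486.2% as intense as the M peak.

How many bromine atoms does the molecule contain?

5

For n independent Br atoms, I(M+2)/I(M) = n · (abundance Br-81) / (abundance Br-79) = n · 0.493/0.507.
n = 4.862 × 0.507/0.493 = 5.00 ≈ 5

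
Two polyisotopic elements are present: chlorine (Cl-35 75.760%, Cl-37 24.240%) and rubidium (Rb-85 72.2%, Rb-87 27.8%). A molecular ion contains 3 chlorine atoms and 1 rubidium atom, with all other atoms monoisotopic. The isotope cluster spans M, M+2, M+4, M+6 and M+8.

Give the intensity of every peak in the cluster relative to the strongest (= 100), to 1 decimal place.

74.4 : 100.0 : 50.3 : 11.2 : 0.9

Chlorine pattern (n=3): 0.4348304 : 0.41738208 : 0.13354464 : 0.01424288
Rubidium pattern (n=1): 0.7220 : 0.2780
Convolve the two distributions (both contribute in 2-u steps):
  M: 0.4348304×0.7220 = 0.313948
  M+2: 0.4348304×0.2780 + 0.41738208×0.7220 = 0.422233
  M+4: 0.41738208×0.2780 + 0.13354464×0.7220 = 0.212451
  M+6: 0.13354464×0.2780 + 0.01424288×0.7220 = 0.047409
  M+8: 0.01424288×0.2780 = 0.003960
Scale to base peak (0.422233) = 100: 74.4 : 100.0 : 50.3 : 11.2 : 0.9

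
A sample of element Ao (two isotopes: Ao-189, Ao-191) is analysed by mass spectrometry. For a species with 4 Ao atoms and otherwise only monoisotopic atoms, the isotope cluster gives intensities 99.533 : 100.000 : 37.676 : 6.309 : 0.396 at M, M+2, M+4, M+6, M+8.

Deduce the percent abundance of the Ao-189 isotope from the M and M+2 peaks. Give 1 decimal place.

Let p = fractional abundance of Ao-189. I(M+2)/I(M) = [C(4,1)·p^3·(1−p)] / p^4 = 4·(1−p)/p = 100.000/99.533 = 1.0047
(1−p)/p = 1.0047/4 = 0.2512  ⇒  p = 1/(1 + 0.2512) = 0.7992
Ao-189: 79.9%, Ao-191: 20.1%.

79.9%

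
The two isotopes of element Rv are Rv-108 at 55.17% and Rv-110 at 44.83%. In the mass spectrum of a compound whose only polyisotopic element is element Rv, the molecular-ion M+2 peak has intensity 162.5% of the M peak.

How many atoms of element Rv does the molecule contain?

2

With n Rv atoms, P(M+2)/P(M) = C(n,1)·p^(n−1)q / p^n = n·q/p = n · 0.4483/0.5517.
n = 1.625 × 0.5517/0.4483 = 2.00 ≈ 2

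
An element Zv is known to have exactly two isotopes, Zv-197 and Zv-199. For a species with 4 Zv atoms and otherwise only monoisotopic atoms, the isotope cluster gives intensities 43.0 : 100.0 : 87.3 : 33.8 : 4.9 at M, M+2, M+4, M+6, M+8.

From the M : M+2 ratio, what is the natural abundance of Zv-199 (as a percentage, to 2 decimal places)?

Let p = fractional abundance of Zv-197. I(M+2)/I(M) = [C(4,1)·p^3·(1−p)] / p^4 = 4·(1−p)/p = 100.0/43.0 = 2.3256
(1−p)/p = 2.3256/4 = 0.5814  ⇒  p = 1/(1 + 0.5814) = 0.6324
Zv-197: 63.24%, Zv-199: 36.76%.

36.76%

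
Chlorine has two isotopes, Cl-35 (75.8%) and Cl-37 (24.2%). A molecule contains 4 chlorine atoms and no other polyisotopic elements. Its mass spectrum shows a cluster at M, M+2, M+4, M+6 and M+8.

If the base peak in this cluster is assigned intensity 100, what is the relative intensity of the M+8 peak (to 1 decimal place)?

0.8

(0.758 + 0.242)^4 gives M 0.3301, M+2 0.4216, M+4 0.2019, M+6 0.0430, M+8 0.0034; the largest is M+2.
P(M+2) = C(4,1) × 0.758^3 × 0.242^1 = 4 × 0.43551951 × 0.2420 = 0.421583 (base)
P(M+8) = C(4,4) × 0.758^0 × 0.242^4 = 1 × 1.0000 × 0.00342974 = 0.003430
Relative intensity = 0.003430 / 0.421583 × 100 = 0.8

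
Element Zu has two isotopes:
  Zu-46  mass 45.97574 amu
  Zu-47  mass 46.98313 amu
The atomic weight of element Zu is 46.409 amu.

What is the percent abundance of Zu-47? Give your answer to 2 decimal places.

Let x be the fractional abundance of Zu-46; then Zu-47 has abundance 1 − x.
45.97574·x + 46.98313·(1 − x) = 46.409
(45.97574 − 46.98313)·x = 46.409 − 46.98313
x = -0.57413 / -1.00739 = 0.56992 → 56.99% Zu-46, 43.01% Zu-47.

43.01%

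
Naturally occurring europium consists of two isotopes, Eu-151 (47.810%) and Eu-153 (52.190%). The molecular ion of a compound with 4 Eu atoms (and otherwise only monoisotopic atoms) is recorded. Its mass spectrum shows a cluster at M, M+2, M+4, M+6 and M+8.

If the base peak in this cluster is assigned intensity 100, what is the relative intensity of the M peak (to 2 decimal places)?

13.99

Term probabilities: M 0.0522, M+2 0.2281, M+4 0.3736, M+6 0.2719, M+8 0.0742. Base peak = M+4.
P(M+4) = C(4,2) × 0.47810^2 × 0.52190^2 = 6 × 0.22857961 × 0.27237961 = 0.373563 (base)
P(M) = C(4,0) × 0.47810^4 × 0.52190^0 = 1 × 0.05224864 × 1.0000 = 0.052249
Relative intensity = 0.052249 / 0.373563 × 100 = 13.99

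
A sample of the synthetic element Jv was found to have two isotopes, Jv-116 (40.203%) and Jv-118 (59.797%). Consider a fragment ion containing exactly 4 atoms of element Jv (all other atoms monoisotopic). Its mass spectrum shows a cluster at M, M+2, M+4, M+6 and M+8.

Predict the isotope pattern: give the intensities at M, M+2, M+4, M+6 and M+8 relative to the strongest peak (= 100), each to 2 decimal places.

Expanding (0.40203 + 0.59797)^4:
P(M) = 0.40203^4 = 0.026124
P(M+2) = 4 × 0.40203^3 × 0.59797^1 = 0.155423
P(M+4) = 6 × 0.40203^2 × 0.59797^2 = 0.346758
P(M+6) = 4 × 0.40203^1 × 0.59797^3 = 0.343840
P(M+8) = 0.59797^4 = 0.127855
The M+4 peak is largest (0.346758); scaling to 100 gives 7.53 : 44.82 : 100.00 : 99.16 : 36.87.

7.53 : 44.82 : 100.00 : 99.16 : 36.87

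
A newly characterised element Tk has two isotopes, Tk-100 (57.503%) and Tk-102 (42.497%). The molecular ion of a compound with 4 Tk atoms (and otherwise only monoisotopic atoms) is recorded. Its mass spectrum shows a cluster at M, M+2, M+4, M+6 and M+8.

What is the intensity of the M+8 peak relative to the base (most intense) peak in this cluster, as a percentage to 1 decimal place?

9.1%

(0.57503 + 0.42497)^4 gives M 0.1093, M+2 0.3232, M+4 0.3583, M+6 0.1765, M+8 0.0326; the largest is M+4.
P(M+4) = C(4,2) × 0.57503^2 × 0.42497^2 = 6 × 0.3306595 × 0.1805995 = 0.358302 (base)
P(M+8) = C(4,4) × 0.57503^0 × 0.42497^4 = 1 × 1.0000 × 0.03261618 = 0.032616
Relative intensity = 0.032616 / 0.358302 × 100 = 9.1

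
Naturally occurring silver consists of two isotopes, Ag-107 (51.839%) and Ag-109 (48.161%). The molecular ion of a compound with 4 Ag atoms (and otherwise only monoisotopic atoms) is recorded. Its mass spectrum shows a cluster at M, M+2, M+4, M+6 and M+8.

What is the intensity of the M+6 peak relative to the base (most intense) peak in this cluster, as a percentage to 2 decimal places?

Term probabilities: M 0.0722, M+2 0.2684, M+4 0.3740, M+6 0.2316, M+8 0.0538. Base peak = M+4.
P(M+4) = C(4,2) × 0.51839^2 × 0.48161^2 = 6 × 0.26872819 × 0.23194819 = 0.373986 (base)
P(M+6) = C(4,3) × 0.51839^1 × 0.48161^3 = 4 × 0.51839 × 0.11170857 = 0.231634
Relative intensity = 0.231634 / 0.373986 × 100 = 61.94

61.94%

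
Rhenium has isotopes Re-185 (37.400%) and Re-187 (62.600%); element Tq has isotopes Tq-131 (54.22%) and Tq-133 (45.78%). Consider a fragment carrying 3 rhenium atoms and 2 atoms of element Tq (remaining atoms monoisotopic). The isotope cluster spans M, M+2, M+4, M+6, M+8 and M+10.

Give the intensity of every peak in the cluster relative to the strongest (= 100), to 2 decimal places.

4.45 : 29.87 : 78.34 : 100.00 : 61.93 : 14.88

Rhenium pattern (n=3): 0.05231362 : 0.26268713 : 0.43968487 : 0.24531438
Element Tq pattern (n=2): 0.29398084 : 0.49643832 : 0.20958084
Convolve the two distributions (both contribute in 2-u steps):
  M: 0.05231362×0.29398084 = 0.015379
  M+2: 0.05231362×0.49643832 + 0.26268713×0.29398084 = 0.103195
  M+4: 0.05231362×0.20958084 + 0.26268713×0.49643832 + 0.43968487×0.29398084 = 0.270631
  M+6: 0.26268713×0.20958084 + 0.43968487×0.49643832 + 0.24531438×0.29398084 = 0.345448
  M+8: 0.43968487×0.20958084 + 0.24531438×0.49643832 = 0.213933
  M+10: 0.24531438×0.20958084 = 0.051413
Scale to base peak (0.345448) = 100: 4.45 : 29.87 : 78.34 : 100.00 : 61.93 : 14.88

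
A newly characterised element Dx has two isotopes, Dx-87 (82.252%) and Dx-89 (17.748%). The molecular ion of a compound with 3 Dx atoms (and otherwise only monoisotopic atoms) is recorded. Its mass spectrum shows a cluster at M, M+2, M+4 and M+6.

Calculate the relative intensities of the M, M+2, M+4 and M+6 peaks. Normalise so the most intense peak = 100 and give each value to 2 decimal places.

Each Dx atom is independently Dx-87 (p = 0.82252) or Dx-89 (q = 0.17748); the cluster is the binomial expansion (p + q)^3.
P(M) = 0.82252^3 = 0.556467
P(M+2) = 3 × 0.82252^2 × 0.17748^1 = 0.360217
P(M+4) = 3 × 0.82252^1 × 0.17748^2 = 0.077726
P(M+6) = 0.17748^3 = 0.005590
The M peak is largest (0.556467); scaling to 100 gives 100.00 : 64.73 : 13.97 : 1.00.

100.00 : 64.73 : 13.97 : 1.00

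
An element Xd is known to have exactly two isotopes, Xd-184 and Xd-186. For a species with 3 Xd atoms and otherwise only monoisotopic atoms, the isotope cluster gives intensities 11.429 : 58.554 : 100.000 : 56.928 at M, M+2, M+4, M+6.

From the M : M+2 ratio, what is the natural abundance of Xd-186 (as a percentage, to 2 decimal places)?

Let p = fractional abundance of Xd-184. I(M+2)/I(M) = [C(3,1)·p^2·(1−p)] / p^3 = 3·(1−p)/p = 58.554/11.429 = 5.1233
(1−p)/p = 5.1233/3 = 1.7078  ⇒  p = 1/(1 + 1.7078) = 0.3693
Xd-184: 36.93%, Xd-186: 63.07%.

63.07%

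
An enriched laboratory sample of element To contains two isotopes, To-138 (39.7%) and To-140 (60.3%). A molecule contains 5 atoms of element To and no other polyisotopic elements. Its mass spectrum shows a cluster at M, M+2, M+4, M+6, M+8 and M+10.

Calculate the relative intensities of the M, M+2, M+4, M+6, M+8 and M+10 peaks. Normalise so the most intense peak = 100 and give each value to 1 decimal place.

Expanding (0.397 + 0.603)^5:
P(M) = 0.397^5 = 0.009862
P(M+2) = 5 × 0.397^4 × 0.603^1 = 0.074894
P(M+4) = 10 × 0.397^3 × 0.603^2 = 0.227513
P(M+6) = 10 × 0.397^2 × 0.603^3 = 0.345568
P(M+8) = 5 × 0.397^1 × 0.603^4 = 0.262440
P(M+10) = 0.603^5 = 0.079724
The M+6 peak is largest (0.345568); scaling to 100 gives 2.9 : 21.7 : 65.8 : 100.0 : 75.9 : 23.1.

2.9 : 21.7 : 65.8 : 100.0 : 75.9 : 23.1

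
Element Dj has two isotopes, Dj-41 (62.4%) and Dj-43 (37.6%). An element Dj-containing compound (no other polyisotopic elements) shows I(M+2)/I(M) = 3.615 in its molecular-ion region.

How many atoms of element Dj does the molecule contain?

With n Dj atoms, P(M+2)/P(M) = C(n,1)·p^(n−1)q / p^n = n·q/p = n · 0.376/0.624.
n = 3.615 × 0.624/0.376 = 6.00 ≈ 6

6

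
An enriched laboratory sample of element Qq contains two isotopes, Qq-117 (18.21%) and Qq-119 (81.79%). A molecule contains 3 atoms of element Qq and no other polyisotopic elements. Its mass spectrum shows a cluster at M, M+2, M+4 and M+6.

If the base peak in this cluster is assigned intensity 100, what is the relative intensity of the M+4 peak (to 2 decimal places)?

66.79

(0.1821 + 0.8179)^3 gives M 0.0060, M+2 0.0814, M+4 0.3655, M+6 0.5471; the largest is M+6.
P(M+6) = C(3,3) × 0.1821^0 × 0.8179^3 = 1 × 1.0000 × 0.54714272 = 0.547143 (base)
P(M+4) = C(3,2) × 0.1821^1 × 0.8179^2 = 3 × 0.1821 × 0.66896041 = 0.365453
Relative intensity = 0.365453 / 0.547143 × 100 = 66.79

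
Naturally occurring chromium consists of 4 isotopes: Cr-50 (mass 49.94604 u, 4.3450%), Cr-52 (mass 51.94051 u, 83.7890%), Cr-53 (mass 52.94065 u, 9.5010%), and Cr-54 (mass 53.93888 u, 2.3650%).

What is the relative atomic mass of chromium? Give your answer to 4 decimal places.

The abundance-weighted mean is 0.043450 × 49.94604 + 0.837890 × 51.94051 + 0.095010 × 52.94065 + 0.023650 × 53.93888
= 2.170155 + 43.520434 + 5.029891 + 1.275655 = 51.996135 u

51.9961 u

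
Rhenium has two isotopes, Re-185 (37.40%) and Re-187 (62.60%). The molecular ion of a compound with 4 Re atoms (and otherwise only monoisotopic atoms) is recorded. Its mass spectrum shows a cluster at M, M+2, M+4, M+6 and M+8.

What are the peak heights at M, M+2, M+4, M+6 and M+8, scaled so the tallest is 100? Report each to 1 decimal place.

5.3 : 35.7 : 89.6 : 100.0 : 41.8

Expanding (0.3740 + 0.6260)^4:
P(M) = 0.3740^4 = 0.019565
P(M+2) = 4 × 0.3740^3 × 0.6260^1 = 0.130993
P(M+4) = 6 × 0.3740^2 × 0.6260^2 = 0.328884
P(M+6) = 4 × 0.3740^1 × 0.6260^3 = 0.366990
P(M+8) = 0.6260^4 = 0.153567
The M+6 peak is largest (0.366990); scaling to 100 gives 5.3 : 35.7 : 89.6 : 100.0 : 41.8.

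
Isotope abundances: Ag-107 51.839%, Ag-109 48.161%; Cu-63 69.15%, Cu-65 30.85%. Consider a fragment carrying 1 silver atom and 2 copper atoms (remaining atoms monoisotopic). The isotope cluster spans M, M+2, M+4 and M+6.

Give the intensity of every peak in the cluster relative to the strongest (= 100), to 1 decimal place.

54.9 : 100.0 : 56.4 : 10.2

Silver pattern (n=1): 0.51839 : 0.48161
Copper pattern (n=2): 0.47817225 : 0.4266555 : 0.09517225
Convolve the two distributions (both contribute in 2-u steps):
  M: 0.51839×0.47817225 = 0.247880
  M+2: 0.51839×0.4266555 + 0.48161×0.47817225 = 0.451466
  M+4: 0.51839×0.09517225 + 0.48161×0.4266555 = 0.254818
  M+6: 0.48161×0.09517225 = 0.045836
Scale to base peak (0.451466) = 100: 54.9 : 100.0 : 56.4 : 10.2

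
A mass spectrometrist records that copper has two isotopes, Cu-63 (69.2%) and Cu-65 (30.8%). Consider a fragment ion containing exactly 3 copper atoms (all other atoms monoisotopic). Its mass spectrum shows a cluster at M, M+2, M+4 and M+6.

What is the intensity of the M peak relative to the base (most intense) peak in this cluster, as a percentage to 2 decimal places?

74.89%

Binomial terms of (0.692 + 0.308)^3: M 0.3314, M+2 0.4425, M+4 0.1969, M+6 0.0292 → M+2 is the base peak.
P(M+2) = C(3,1) × 0.692^2 × 0.308^1 = 3 × 0.478864 × 0.3080 = 0.442470 (base)
P(M) = C(3,0) × 0.692^3 × 0.308^0 = 1 × 0.33137389 × 1.0000 = 0.331374
Relative intensity = 0.331374 / 0.442470 × 100 = 74.89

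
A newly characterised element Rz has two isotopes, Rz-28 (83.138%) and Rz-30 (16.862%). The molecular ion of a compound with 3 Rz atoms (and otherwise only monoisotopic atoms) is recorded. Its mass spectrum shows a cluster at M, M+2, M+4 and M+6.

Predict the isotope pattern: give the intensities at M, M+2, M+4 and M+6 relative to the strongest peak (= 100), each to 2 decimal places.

100.00 : 60.85 : 12.34 : 0.83

The 3 Rz atoms are independent, so intensities follow the terms of (0.83138 + 0.16862)^3.
P(M) = 0.83138^3 = 0.574644
P(M+2) = 3 × 0.83138^2 × 0.16862^1 = 0.349647
P(M+4) = 3 × 0.83138^1 × 0.16862^2 = 0.070915
P(M+6) = 0.16862^3 = 0.004794
The M peak is largest (0.574644); scaling to 100 gives 100.00 : 60.85 : 12.34 : 0.83.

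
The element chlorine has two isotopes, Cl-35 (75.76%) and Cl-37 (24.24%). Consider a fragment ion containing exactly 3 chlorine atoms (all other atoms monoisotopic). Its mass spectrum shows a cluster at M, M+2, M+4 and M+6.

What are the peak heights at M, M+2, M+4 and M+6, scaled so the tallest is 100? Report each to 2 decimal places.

100.00 : 95.99 : 30.71 : 3.28

Each Cl atom is independently Cl-35 (p = 0.7576) or Cl-37 (q = 0.2424); the cluster is the binomial expansion (p + q)^3.
P(M) = 0.7576^3 = 0.434830
P(M+2) = 3 × 0.7576^2 × 0.2424^1 = 0.417382
P(M+4) = 3 × 0.7576^1 × 0.2424^2 = 0.133545
P(M+6) = 0.2424^3 = 0.014243
The M peak is largest (0.434830); scaling to 100 gives 100.00 : 95.99 : 30.71 : 3.28.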